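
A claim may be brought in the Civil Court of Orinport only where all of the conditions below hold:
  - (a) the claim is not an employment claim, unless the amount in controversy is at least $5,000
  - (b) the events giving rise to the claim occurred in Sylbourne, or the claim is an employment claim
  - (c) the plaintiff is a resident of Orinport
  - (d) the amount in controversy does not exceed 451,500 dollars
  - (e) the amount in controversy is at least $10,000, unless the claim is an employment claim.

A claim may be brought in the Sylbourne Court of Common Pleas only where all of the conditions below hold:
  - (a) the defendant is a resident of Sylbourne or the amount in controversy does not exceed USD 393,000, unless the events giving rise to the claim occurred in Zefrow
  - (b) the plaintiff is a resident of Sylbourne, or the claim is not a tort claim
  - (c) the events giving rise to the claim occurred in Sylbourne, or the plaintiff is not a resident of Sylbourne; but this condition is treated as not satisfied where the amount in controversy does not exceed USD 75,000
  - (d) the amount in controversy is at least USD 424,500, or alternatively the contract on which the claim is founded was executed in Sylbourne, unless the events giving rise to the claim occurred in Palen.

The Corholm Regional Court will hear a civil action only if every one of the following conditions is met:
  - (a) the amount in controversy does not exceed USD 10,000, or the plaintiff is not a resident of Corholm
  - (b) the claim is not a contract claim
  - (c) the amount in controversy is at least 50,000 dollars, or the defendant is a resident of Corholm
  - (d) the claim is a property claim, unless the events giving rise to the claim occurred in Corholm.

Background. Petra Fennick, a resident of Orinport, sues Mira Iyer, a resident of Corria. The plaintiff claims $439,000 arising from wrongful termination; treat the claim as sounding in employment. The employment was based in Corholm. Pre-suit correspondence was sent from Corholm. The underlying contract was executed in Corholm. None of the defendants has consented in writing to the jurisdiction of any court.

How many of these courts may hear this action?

2

The Civil Court of Orinport:
  (a) The claim is an employment claim. However, the amount in controversy is $439,000, which meets the 5,000 dollars floor, so the 'unless' proviso supplies this condition. Condition met.
  (b) The claim is an employment claim, which satisfies one of the alternatives. Met.
  (c) The plaintiff resides in Orinport. Condition met.
  (d) The amount in controversy is USD 439,000, within the 451,500 dollars ceiling. Satisfied.
  (e) The amount in controversy is USD 439,000, which meets the USD 10,000 floor. Satisfied.
  → All conditions met; jurisdiction exists.
The Sylbourne Court of Common Pleas:
  (a) The defendant resides in Corria, not Sylbourne; the amount in controversy is 439,000 dollars, above the 393,000 dollars ceiling — none of the alternatives is met. The proviso offers no rescue either, since the operative events occurred in Corholm, not Zefrow. Not met.
  (b) The claim is an employment claim, not a tort claim, so this disjunct is met. Met.
  (c) The plaintiff resides in Orinport, which is not Sylbourne, so one alternative holds. And the carve-out is inapplicable — the amount in controversy is 439,000 dollars, above the USD 75,000 ceiling. Condition met.
  (d) The amount in controversy is $439,000, which meets the 424,500 dollars floor, which satisfies one of the alternatives. Condition met.
  → Not every requirement is met — no jurisdiction.
The Corholm Regional Court:
  (a) The plaintiff resides in Orinport, which is not Corholm, so one alternative holds. Met.
  (b) The claim is an employment claim, not a contract claim. Satisfied.
  (c) The amount in controversy is 439,000 dollars, which meets the USD 50,000 floor, so one alternative holds. Satisfied.
  (d) The claim is an employment claim, not a property claim. The proviso rescues it, though: the operative events occurred in Corholm. Met.
  → All conditions met; jurisdiction exists.
Courts with jurisdiction: the Civil Court of Orinport, the Corholm Regional Court — 2 in total.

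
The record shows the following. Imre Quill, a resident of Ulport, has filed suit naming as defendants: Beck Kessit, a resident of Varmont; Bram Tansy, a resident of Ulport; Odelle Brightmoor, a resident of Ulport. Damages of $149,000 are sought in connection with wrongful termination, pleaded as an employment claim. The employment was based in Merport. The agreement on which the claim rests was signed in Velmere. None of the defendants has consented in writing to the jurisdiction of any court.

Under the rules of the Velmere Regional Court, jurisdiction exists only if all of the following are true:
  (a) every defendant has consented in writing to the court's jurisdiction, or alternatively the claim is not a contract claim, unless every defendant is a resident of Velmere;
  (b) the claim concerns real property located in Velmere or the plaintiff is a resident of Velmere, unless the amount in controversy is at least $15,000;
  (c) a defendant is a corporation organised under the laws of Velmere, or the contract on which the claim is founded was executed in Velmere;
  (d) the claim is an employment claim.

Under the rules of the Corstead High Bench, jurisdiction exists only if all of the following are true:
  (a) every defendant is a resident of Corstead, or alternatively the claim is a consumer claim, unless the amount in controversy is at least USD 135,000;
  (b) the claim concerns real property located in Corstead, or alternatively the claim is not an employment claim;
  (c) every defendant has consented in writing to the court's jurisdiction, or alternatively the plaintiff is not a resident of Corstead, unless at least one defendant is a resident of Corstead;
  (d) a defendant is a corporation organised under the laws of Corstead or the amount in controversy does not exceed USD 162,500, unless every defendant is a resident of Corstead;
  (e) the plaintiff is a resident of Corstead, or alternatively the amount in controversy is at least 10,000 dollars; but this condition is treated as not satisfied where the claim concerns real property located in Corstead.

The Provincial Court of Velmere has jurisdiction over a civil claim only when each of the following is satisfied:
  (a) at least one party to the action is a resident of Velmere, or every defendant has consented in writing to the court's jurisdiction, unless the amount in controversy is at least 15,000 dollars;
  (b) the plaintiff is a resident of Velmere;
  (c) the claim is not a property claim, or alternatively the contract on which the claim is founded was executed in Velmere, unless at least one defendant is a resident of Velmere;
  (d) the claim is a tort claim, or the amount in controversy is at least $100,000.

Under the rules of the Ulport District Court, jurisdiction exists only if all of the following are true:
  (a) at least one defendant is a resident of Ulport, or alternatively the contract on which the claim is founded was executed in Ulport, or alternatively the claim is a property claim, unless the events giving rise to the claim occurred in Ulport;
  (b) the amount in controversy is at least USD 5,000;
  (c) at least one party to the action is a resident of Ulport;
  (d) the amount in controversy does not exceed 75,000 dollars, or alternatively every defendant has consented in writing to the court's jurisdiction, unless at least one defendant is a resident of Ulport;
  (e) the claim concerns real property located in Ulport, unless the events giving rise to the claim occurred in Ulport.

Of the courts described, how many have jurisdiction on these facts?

1

The Velmere Regional Court:
  (a) The claim is an employment claim, not a contract claim, so one alternative holds. Satisfied.
  (b) The claim does not concern real property; the plaintiff resides in Ulport, not Velmere — none of the alternatives is met. But the amount in controversy is $149,000, which meets the $15,000 floor, and the 'unless' clause therefore excuses the requirement. Condition met.
  (c) The contract was executed in Velmere, so this disjunct is met. Met.
  (d) The claim is an employment claim. Condition met.
  → Jurisdiction lies.
The Corstead High Bench:
  (a) The defendants reside as follows — Beck Kessit in Varmont, Bram Tansy in Ulport, Odelle Brightmoor in Ulport — not all in Corstead; the claim is an employment claim, not a consumer claim — no alternative holds. But the amount in controversy is USD 149,000, which meets the USD 135,000 floor, and the 'unless' clause therefore excuses the requirement. Condition met.
  (b) The claim does not concern real property; the claim is an employment claim — none of the alternatives is met. Not met.
  (c) The plaintiff resides in Ulport, which is not Corstead, which satisfies one of the alternatives. Met.
  (d) The amount in controversy is 149,000 dollars, within the 162,500 dollars ceiling — that alternative is enough. Met.
  (e) The amount in controversy is $149,000, which meets the $10,000 floor, so one alternative holds. The carve-out does not apply: the claim does not concern real property. Satisfied.
  → Not every requirement is met — no jurisdiction.
The Provincial Court of Velmere:
  (a) No party resides in Velmere; no such written consent has been filed — every alternative fails. The proviso rescues it, though: the amount in controversy is USD 149,000, which meets the 15,000 dollars floor. Satisfied.
  (b) The plaintiff resides in Ulport, not Velmere. Fails.
  (c) The claim is an employment claim, not a property claim, which satisfies one of the alternatives. Condition met.
  (d) The amount in controversy is 149,000 dollars, which meets the $100,000 floor, so this disjunct is met. Satisfied.
  → The court lacks jurisdiction.
The Ulport District Court:
  (a) Bram Tansy resides in Ulport, so this disjunct is met. Met.
  (b) The amount in controversy is 149,000 dollars, which meets the $5,000 floor. Met.
  (c) Imre Quill resides in Ulport. Satisfied.
  (d) The amount in controversy is $149,000, above the USD 75,000 ceiling; no such written consent has been filed — every alternative fails. But Bram Tansy resides in Ulport, and the 'unless' clause therefore excuses the requirement. Met.
  (e) The claim does not concern real property. Nor does the 'unless' clause help: the operative events occurred in Merport, not Ulport. Fails.
  → Not every requirement is met — no jurisdiction.
Courts with jurisdiction: the Velmere Regional Court — 1 in total.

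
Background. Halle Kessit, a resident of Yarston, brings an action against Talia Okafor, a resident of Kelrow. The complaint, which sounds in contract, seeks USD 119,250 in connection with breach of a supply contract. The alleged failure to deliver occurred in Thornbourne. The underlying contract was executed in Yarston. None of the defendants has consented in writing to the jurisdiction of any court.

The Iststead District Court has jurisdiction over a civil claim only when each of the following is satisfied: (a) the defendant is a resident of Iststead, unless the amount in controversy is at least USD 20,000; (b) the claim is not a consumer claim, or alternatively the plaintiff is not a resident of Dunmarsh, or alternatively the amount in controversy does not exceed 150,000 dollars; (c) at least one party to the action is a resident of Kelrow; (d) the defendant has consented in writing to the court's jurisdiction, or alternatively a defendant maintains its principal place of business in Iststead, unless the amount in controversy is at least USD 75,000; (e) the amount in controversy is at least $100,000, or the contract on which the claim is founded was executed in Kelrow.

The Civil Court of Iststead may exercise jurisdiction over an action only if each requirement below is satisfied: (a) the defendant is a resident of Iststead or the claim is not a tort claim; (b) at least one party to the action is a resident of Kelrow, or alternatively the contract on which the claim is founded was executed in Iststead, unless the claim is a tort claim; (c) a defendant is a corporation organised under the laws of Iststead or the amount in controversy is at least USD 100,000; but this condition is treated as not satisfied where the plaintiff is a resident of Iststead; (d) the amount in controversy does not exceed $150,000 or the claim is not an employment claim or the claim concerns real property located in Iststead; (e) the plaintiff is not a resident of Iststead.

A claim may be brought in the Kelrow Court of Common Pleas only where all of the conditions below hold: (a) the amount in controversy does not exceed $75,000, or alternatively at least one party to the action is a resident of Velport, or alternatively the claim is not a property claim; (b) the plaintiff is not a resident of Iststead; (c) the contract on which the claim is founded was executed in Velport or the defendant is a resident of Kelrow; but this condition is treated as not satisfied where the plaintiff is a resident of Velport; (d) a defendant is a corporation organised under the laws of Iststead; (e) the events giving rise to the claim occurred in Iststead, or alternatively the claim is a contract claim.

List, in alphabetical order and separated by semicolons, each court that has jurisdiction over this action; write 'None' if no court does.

The Iststead District Court:
  (a) The defendant resides in Kelrow, not Iststead. However, the amount in controversy is $119,250, which meets the $20,000 floor, so the 'unless' proviso supplies this condition. Satisfied.
  (b) The claim is a contract claim, not a consumer claim, so one alternative holds. Met.
  (c) Talia Okafor resides in Kelrow. Condition met.
  (d) No such written consent has been filed; no defendant is a corporation — none of the alternatives is met. The proviso rescues it, though: the amount in controversy is USD 119,250, which meets the 75,000 dollars floor. Met.
  (e) The amount in controversy is $119,250, which meets the 100,000 dollars floor — that alternative is enough. Satisfied.
  → Jurisdiction lies.
The Civil Court of Iststead:
  (a) The claim is a contract claim, not a tort claim, so this disjunct is met. Met.
  (b) Talia Okafor resides in Kelrow, so this disjunct is met. Met.
  (c) The amount in controversy is USD 119,250, which meets the USD 100,000 floor, which satisfies one of the alternatives. The carve-out does not apply: the plaintiff resides in Yarston, not Iststead. Satisfied.
  (d) The amount in controversy is 119,250 dollars, within the 150,000 dollars ceiling — that alternative is enough. Satisfied.
  (e) The plaintiff resides in Yarston, which is not Iststead. Satisfied.
  → Jurisdiction lies.
The Kelrow Court of Common Pleas:
  (a) The claim is a contract claim, not a property claim, so this disjunct is met. Satisfied.
  (b) The plaintiff resides in Yarston, which is not Iststead. Met.
  (c) The defendant resides in Kelrow, which satisfies one of the alternatives. And the carve-out is inapplicable — the plaintiff resides in Yarston, not Velport. Met.
  (d) No defendant is a corporation. Condition not met.
  (e) The claim is a contract claim — that alternative is enough. Condition met.
  → At least one condition fails; no jurisdiction.

the Civil Court of Iststead; the Iststead District Court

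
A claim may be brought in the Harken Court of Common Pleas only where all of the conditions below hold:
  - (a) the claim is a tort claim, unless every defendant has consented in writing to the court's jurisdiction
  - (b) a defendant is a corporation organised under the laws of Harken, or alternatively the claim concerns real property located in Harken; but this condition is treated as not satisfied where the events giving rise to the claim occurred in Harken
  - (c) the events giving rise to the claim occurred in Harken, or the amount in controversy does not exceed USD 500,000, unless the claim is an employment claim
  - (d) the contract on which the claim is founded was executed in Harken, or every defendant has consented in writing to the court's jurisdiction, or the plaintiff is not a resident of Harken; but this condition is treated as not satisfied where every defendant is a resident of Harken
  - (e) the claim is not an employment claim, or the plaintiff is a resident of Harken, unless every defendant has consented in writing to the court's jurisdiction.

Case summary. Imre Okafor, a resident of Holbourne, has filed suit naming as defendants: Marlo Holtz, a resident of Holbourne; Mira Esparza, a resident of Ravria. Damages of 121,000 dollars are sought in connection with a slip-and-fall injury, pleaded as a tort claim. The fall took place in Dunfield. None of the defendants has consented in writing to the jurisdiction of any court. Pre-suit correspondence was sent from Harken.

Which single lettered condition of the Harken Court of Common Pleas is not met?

The Harken Court of Common Pleas:
  (a) The claim is a tort claim. Condition met.
  (b) No defendant is a corporation; the claim does not concern real property — none of the alternatives is met. Fails.
  (c) The amount in controversy is 121,000 dollars, within the $500,000 ceiling, so one alternative holds. Met.
  (d) The plaintiff resides in Holbourne, which is not Harken, so this disjunct is met. The carve-out does not apply: the defendants reside as follows — Marlo Holtz in Holbourne, Mira Esparza in Ravria — not all in Harken. Condition met.
  (e) The claim is a tort claim, not an employment claim, which satisfies one of the alternatives. Met.
Only condition (b) fails.

(b)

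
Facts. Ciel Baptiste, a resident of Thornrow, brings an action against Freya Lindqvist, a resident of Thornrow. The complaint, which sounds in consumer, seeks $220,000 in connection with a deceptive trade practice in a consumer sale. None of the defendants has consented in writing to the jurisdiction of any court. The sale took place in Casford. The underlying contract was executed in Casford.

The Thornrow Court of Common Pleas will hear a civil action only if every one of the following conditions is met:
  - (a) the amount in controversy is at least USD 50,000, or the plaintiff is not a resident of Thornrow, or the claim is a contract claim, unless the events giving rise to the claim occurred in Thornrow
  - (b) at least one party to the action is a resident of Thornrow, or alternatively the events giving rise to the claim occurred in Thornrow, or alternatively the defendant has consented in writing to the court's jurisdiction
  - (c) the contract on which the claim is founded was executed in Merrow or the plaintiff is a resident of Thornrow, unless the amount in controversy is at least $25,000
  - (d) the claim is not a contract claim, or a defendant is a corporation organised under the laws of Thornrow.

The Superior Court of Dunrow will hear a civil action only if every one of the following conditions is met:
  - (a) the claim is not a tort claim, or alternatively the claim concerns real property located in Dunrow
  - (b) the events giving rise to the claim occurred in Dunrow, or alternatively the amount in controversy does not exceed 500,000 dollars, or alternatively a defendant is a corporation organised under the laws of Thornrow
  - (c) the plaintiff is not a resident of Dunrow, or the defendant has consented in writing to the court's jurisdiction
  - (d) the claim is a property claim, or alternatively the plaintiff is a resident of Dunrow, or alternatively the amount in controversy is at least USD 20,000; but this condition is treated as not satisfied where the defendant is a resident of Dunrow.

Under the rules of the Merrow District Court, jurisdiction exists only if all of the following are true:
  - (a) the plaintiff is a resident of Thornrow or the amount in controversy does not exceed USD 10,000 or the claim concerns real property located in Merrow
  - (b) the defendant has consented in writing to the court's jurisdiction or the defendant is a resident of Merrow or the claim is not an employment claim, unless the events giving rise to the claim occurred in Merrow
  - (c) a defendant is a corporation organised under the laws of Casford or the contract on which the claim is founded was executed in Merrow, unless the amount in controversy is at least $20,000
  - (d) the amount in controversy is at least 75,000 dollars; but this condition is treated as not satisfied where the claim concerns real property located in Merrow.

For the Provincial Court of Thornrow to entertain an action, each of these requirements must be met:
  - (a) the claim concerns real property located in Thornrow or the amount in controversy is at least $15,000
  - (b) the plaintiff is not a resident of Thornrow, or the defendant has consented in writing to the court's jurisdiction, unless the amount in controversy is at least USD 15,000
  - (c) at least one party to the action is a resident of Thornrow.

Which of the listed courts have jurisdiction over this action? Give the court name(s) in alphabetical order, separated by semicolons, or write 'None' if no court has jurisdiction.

The Thornrow Court of Common Pleas:
  (a) The amount in controversy is 220,000 dollars, which meets the 50,000 dollars floor — that alternative is enough. Satisfied.
  (b) Ciel Baptiste resides in Thornrow, so one alternative holds. Condition met.
  (c) The plaintiff resides in Thornrow, so this disjunct is met. Met.
  (d) The claim is a consumer claim, not a contract claim, so this disjunct is met. Satisfied.
  → Jurisdiction lies.
The Superior Court of Dunrow:
  (a) The claim is a consumer claim, not a tort claim, so this disjunct is met. Met.
  (b) The amount in controversy is 220,000 dollars, within the $500,000 ceiling, so this disjunct is met. Satisfied.
  (c) The plaintiff resides in Thornrow, which is not Dunrow, which satisfies one of the alternatives. Satisfied.
  (d) The amount in controversy is $220,000, which meets the 20,000 dollars floor, so this disjunct is met. The exception is not triggered, since the defendant resides in Thornrow, not Dunrow. Condition met.
  → The court has jurisdiction.
The Merrow District Court:
  (a) The plaintiff resides in Thornrow — that alternative is enough. Met.
  (b) The claim is a consumer claim, not an employment claim — that alternative is enough. Met.
  (c) No defendant is a corporation; the contract was executed in Casford, not Merrow — every alternative fails. The proviso rescues it, though: the amount in controversy is 220,000 dollars, which meets the 20,000 dollars floor. Condition met.
  (d) The amount in controversy is $220,000, which meets the $75,000 floor. And the carve-out is inapplicable — the claim does not concern real property. Satisfied.
  → The court has jurisdiction.
The Provincial Court of Thornrow:
  (a) The amount in controversy is $220,000, which meets the USD 15,000 floor, which satisfies one of the alternatives. Met.
  (b) The plaintiff resides in Thornrow; no such written consent has been filed — none of the alternatives is met. But the amount in controversy is 220,000 dollars, which meets the USD 15,000 floor, and the 'unless' clause therefore excuses the requirement. Met.
  (c) Ciel Baptiste resides in Thornrow. Satisfied.
  → Jurisdiction lies.

the Merrow District Court; the Provincial Court of Thornrow; the Superior Court of Dunrow; the Thornrow Court of Common Pleas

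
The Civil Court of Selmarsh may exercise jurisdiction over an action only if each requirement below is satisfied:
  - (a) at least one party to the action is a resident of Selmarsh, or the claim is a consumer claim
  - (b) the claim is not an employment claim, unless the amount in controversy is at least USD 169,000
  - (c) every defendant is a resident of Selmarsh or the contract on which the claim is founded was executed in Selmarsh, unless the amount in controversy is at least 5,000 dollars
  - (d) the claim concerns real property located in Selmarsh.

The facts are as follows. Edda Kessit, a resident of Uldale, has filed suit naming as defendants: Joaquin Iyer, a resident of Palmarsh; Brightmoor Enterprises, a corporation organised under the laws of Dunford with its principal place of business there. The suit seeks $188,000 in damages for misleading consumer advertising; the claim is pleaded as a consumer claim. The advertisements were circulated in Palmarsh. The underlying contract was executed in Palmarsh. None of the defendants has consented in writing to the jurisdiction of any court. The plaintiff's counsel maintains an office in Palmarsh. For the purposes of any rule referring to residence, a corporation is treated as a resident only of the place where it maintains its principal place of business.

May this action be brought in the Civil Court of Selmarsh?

No

The Civil Court of Selmarsh:
  (a) The claim is a consumer claim, so this disjunct is met. Satisfied.
  (b) The claim is a consumer claim, not an employment claim. Condition met.
  (c) The defendants reside as follows — Joaquin Iyer in Palmarsh, Brightmoor Enterprises in Dunford — not all in Selmarsh; the contract was executed in Palmarsh, not Selmarsh — every alternative fails. However, the amount in controversy is USD 188,000, which meets the USD 5,000 floor, so the 'unless' proviso supplies this condition. Met.
  (d) The claim does not concern real property. Not met.
  → The court lacks jurisdiction.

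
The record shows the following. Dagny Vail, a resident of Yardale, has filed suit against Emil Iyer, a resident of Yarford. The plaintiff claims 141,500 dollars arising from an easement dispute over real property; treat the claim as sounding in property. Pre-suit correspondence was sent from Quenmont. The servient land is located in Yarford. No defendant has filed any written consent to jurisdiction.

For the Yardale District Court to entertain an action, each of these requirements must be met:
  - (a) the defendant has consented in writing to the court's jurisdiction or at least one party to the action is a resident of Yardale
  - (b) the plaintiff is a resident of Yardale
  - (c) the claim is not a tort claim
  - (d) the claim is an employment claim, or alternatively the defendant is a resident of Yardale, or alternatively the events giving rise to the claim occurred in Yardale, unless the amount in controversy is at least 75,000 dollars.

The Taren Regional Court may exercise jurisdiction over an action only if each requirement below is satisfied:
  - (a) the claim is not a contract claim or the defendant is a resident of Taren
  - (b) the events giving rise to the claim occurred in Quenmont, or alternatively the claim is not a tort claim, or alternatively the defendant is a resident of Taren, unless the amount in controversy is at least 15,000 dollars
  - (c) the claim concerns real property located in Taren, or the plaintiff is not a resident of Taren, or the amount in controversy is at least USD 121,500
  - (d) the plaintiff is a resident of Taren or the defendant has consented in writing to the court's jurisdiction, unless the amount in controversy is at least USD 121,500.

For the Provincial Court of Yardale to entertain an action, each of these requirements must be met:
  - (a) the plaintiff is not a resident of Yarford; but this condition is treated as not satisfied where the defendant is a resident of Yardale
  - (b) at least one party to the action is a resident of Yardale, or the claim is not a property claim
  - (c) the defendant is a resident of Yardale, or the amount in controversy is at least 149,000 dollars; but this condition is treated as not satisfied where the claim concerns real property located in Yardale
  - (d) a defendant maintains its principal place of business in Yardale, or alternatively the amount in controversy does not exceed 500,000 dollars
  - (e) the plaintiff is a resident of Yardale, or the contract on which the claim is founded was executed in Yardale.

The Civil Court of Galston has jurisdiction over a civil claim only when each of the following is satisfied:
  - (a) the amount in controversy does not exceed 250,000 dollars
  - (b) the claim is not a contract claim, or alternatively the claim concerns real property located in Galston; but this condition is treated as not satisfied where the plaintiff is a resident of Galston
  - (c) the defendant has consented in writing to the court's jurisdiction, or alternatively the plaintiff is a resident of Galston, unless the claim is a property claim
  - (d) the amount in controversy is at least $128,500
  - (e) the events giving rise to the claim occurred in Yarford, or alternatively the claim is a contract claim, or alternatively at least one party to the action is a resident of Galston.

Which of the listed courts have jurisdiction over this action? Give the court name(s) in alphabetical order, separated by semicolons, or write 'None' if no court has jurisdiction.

the Civil Court of Galston; the Taren Regional Court; the Yardale District Court

The Yardale District Court:
  (a) Dagny Vail resides in Yardale, so one alternative holds. Satisfied.
  (b) The plaintiff resides in Yardale. Condition met.
  (c) The claim is a property claim, not a tort claim. Met.
  (d) The claim is a property claim, not an employment claim; the defendant resides in Yarford, not Yardale; the operative events occurred in Yarford, not Yardale — none of the alternatives is met. But the amount in controversy is $141,500, which meets the 75,000 dollars floor, and the 'unless' clause therefore excuses the requirement. Condition met.
  → The court has jurisdiction.
The Taren Regional Court:
  (a) The claim is a property claim, not a contract claim, so this disjunct is met. Met.
  (b) The claim is a property claim, not a tort claim, so one alternative holds. Satisfied.
  (c) The plaintiff resides in Yardale, which is not Taren, so this disjunct is met. Condition met.
  (d) The plaintiff resides in Yardale, not Taren; no such written consent has been filed — no alternative holds. However, the amount in controversy is 141,500 dollars, which meets the $121,500 floor, so the 'unless' proviso supplies this condition. Condition met.
  → Every requirement is satisfied — jurisdiction.
The Provincial Court of Yardale:
  (a) The plaintiff resides in Yardale, which is not Yarford. And the carve-out is inapplicable — the defendant resides in Yarford, not Yardale. Met.
  (b) Dagny Vail resides in Yardale — that alternative is enough. Condition met.
  (c) The defendant resides in Yarford, not Yardale; the amount in controversy is USD 141,500, below the 149,000 dollars floor — none of the alternatives is met. Not satisfied.
  (d) The amount in controversy is $141,500, within the $500,000 ceiling — that alternative is enough. Condition met.
  (e) The plaintiff resides in Yardale, so this disjunct is met. Satisfied.
  → At least one condition fails; no jurisdiction.
The Civil Court of Galston:
  (a) The amount in controversy is 141,500 dollars, within the $250,000 ceiling. Met.
  (b) The claim is a property claim, not a contract claim, so one alternative holds. The carve-out does not apply: the plaintiff resides in Yardale, not Galston. Satisfied.
  (c) No such written consent has been filed; the plaintiff resides in Yardale, not Galston — none of the alternatives is met. But the claim is a property claim, and the 'unless' clause therefore excuses the requirement. Condition met.
  (d) The amount in controversy is 141,500 dollars, which meets the 128,500 dollars floor. Met.
  (e) The operative events occurred in Yarford, which satisfies one of the alternatives. Condition met.
  → Jurisdiction lies.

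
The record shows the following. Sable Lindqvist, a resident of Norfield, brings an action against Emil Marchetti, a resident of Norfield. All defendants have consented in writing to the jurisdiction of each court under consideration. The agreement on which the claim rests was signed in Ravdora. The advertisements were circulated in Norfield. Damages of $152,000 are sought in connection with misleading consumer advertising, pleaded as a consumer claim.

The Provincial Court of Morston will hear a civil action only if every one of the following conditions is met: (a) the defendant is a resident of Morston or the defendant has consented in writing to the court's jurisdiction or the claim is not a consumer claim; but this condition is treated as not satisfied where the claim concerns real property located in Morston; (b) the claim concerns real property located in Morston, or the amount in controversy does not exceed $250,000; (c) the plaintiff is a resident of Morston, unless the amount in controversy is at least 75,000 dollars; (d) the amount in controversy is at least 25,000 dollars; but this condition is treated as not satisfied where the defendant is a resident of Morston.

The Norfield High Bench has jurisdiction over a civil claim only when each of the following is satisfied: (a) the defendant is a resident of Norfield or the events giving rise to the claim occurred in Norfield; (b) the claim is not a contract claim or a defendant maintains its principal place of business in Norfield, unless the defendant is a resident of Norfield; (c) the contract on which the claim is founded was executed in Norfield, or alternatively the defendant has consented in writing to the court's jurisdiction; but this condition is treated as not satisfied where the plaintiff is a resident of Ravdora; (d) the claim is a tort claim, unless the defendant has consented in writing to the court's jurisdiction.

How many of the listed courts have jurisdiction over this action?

2

The Provincial Court of Morston:
  (a) Every defendant has filed written consent — that alternative is enough. The carve-out does not apply: the claim does not concern real property. Met.
  (b) The amount in controversy is $152,000, within the 250,000 dollars ceiling, so this disjunct is met. Condition met.
  (c) The plaintiff resides in Norfield, not Morston. However, the amount in controversy is 152,000 dollars, which meets the $75,000 floor, so the 'unless' proviso supplies this condition. Satisfied.
  (d) The amount in controversy is USD 152,000, which meets the USD 25,000 floor. The exception is not triggered, since the defendant resides in Norfield, not Morston. Met.
  → All conditions met; jurisdiction exists.
The Norfield High Bench:
  (a) The defendant resides in Norfield, so this disjunct is met. Condition met.
  (b) The claim is a consumer claim, not a contract claim, which satisfies one of the alternatives. Condition met.
  (c) Every defendant has filed written consent, so one alternative holds. The carve-out does not apply: the plaintiff resides in Norfield, not Ravdora. Condition met.
  (d) The claim is a consumer claim, not a tort claim. The proviso rescues it, though: every defendant has filed written consent. Met.
  → All conditions met; jurisdiction exists.
Courts with jurisdiction: the Provincial Court of Morston, the Norfield High Bench — 2 in total.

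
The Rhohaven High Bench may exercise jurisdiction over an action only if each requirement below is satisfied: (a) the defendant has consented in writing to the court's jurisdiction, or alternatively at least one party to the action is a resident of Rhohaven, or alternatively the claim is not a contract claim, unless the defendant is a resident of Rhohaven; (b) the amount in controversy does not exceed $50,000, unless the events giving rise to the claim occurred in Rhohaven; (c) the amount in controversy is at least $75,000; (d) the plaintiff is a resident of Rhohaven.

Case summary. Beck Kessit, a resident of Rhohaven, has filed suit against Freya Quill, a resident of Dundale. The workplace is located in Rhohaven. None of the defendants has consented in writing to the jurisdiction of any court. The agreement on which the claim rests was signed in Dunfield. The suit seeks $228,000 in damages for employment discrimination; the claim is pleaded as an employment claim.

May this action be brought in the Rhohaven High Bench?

Yes

The Rhohaven High Bench:
  (a) Beck Kessit resides in Rhohaven, which satisfies one of the alternatives. Satisfied.
  (b) The amount in controversy is $228,000, above the $50,000 ceiling. However, the operative events occurred in Rhohaven, so the 'unless' proviso supplies this condition. Met.
  (c) The amount in controversy is 228,000 dollars, which meets the USD 75,000 floor. Satisfied.
  (d) The plaintiff resides in Rhohaven. Satisfied.
  → Jurisdiction lies.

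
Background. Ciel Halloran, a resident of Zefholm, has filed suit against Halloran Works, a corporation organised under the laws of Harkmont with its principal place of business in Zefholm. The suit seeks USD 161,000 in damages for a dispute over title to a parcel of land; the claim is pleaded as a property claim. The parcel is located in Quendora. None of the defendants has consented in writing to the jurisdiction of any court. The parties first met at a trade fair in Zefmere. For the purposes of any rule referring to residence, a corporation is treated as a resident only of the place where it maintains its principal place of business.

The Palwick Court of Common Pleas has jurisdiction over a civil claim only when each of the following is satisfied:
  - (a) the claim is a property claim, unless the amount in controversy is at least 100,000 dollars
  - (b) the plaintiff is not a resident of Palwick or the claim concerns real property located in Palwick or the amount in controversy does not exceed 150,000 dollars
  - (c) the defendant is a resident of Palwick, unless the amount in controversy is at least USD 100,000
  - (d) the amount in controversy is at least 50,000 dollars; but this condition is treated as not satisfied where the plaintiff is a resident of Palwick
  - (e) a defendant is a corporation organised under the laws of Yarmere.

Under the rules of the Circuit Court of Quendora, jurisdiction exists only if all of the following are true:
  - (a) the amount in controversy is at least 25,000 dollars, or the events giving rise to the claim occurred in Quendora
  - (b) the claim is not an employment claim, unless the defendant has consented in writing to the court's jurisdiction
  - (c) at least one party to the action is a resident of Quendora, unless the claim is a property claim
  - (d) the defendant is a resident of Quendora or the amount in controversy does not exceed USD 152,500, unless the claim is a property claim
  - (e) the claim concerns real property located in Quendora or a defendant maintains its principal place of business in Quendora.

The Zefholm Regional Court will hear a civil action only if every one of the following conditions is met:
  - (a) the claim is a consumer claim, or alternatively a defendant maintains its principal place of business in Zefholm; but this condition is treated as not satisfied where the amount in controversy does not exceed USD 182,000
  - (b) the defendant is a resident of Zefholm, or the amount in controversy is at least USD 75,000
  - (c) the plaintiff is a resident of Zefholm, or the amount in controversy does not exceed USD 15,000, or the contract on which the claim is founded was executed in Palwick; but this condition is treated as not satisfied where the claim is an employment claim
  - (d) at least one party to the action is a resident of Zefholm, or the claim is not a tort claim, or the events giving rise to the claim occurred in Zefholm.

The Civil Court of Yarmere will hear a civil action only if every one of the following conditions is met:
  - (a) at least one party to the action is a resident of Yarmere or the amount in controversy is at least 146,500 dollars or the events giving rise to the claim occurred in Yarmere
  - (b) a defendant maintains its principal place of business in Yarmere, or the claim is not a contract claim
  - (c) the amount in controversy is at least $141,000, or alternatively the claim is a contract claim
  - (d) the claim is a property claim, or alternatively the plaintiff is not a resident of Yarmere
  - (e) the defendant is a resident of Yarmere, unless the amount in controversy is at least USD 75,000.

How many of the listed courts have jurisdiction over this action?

2

The Palwick Court of Common Pleas:
  (a) The claim is a property claim. Condition met.
  (b) The plaintiff resides in Zefholm, which is not Palwick — that alternative is enough. Met.
  (c) The defendant resides in Zefholm, not Palwick. But the amount in controversy is $161,000, which meets the 100,000 dollars floor, and the 'unless' clause therefore excuses the requirement. Satisfied.
  (d) The amount in controversy is 161,000 dollars, which meets the $50,000 floor. The exception is not triggered, since the plaintiff resides in Zefholm, not Palwick. Condition met.
  (e) The corporate defendant(s) are organised in Harkmont, not Yarmere. Not met.
  → The court lacks jurisdiction.
The Circuit Court of Quendora:
  (a) The amount in controversy is USD 161,000, which meets the $25,000 floor — that alternative is enough. Condition met.
  (b) The claim is a property claim, not an employment claim. Satisfied.
  (c) No party resides in Quendora. But the claim is a property claim, and the 'unless' clause therefore excuses the requirement. Met.
  (d) The defendant resides in Zefholm, not Quendora; the amount in controversy is 161,000 dollars, above the 152,500 dollars ceiling — none of the alternatives is met. But the claim is a property claim, and the 'unless' clause therefore excuses the requirement. Condition met.
  (e) The property lies in Quendora, so one alternative holds. Met.
  → All conditions met; jurisdiction exists.
The Zefholm Regional Court:
  (a) Halloran Works has its principal place of business in Zefholm — that alternative is enough. However, the amount in controversy is 161,000 dollars, within the USD 182,000 ceiling, which falls within the stated exception and so defeats the condition. Fails.
  (b) The defendant resides in Zefholm — that alternative is enough. Satisfied.
  (c) The plaintiff resides in Zefholm, so one alternative holds. And the carve-out is inapplicable — the claim is a property claim, not an employment claim. Met.
  (d) Ciel Halloran resides in Zefholm, so this disjunct is met. Condition met.
  → No jurisdiction.
The Civil Court of Yarmere:
  (a) The amount in controversy is USD 161,000, which meets the 146,500 dollars floor, so one alternative holds. Condition met.
  (b) The claim is a property claim, not a contract claim, so this disjunct is met. Condition met.
  (c) The amount in controversy is 161,000 dollars, which meets the $141,000 floor, so this disjunct is met. Met.
  (d) The claim is a property claim, which satisfies one of the alternatives. Condition met.
  (e) The defendant resides in Zefholm, not Yarmere. However, the amount in controversy is USD 161,000, which meets the USD 75,000 floor, so the 'unless' proviso supplies this condition. Satisfied.
  → The court has jurisdiction.
Courts with jurisdiction: the Circuit Court of Quendora, the Civil Court of Yarmere — 2 in total.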